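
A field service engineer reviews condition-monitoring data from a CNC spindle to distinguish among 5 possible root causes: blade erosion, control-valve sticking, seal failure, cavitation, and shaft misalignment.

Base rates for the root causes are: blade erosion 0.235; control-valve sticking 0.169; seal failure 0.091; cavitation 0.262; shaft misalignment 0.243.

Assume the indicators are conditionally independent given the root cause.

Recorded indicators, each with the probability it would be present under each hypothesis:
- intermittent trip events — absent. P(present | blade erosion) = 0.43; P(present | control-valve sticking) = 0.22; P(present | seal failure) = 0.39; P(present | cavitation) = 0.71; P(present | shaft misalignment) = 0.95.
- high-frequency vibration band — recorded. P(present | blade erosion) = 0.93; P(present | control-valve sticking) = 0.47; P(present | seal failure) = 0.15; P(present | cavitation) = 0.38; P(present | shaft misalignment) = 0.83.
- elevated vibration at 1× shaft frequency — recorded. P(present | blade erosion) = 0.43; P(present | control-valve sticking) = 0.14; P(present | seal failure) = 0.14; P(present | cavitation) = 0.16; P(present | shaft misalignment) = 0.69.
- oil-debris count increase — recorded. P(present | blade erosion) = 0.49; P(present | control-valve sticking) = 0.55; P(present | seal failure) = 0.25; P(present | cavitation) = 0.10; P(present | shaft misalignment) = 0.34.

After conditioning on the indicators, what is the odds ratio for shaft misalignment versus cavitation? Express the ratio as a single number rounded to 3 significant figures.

5.12

Unnormalized posterior weight (prior times the indicator likelihoods) for each of the two hypotheses (using 1 − P(present | H) for each absent indicator):
  shaft misalignment: 0.243 × (1 − 0.95) × 0.83 × 0.69 × 0.34 = 0.0023658
  cavitation: 0.262 × (1 − 0.71) × 0.38 × 0.16 × 0.10 = 0.00046196
Odds(shaft misalignment : cavitation) = 0.0023658 / 0.00046196 ≈ 5.12.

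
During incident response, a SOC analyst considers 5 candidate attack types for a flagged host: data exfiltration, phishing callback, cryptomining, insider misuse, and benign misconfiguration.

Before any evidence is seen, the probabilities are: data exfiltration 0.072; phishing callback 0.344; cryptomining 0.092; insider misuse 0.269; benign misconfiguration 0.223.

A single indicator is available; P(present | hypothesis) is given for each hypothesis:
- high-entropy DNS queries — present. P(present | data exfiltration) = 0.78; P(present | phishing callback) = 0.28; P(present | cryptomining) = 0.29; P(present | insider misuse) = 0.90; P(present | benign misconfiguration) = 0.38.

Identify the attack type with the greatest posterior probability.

insider misuse

By Bayes' rule, the unnormalized weight for each hypothesis is prior × likelihood:
  data exfiltration: 0.072 × 0.78 = 0.05616
  phishing callback: 0.344 × 0.28 = 0.09632
  cryptomining: 0.092 × 0.29 = 0.02668
  insider misuse: 0.269 × 0.90 = 0.2421
  benign misconfiguration: 0.223 × 0.38 = 0.08474
Marginal likelihood of the evidence = 0.506.
P(data exfiltration | evidence) ≈ 0.05616 / 0.506 ≈ 0.111
P(phishing callback | evidence) ≈ 0.09632 / 0.506 ≈ 0.190
P(cryptomining | evidence) ≈ 0.02668 / 0.506 ≈ 0.053
P(insider misuse | evidence) ≈ 0.2421 / 0.506 ≈ 0.478
P(benign misconfiguration | evidence) ≈ 0.08474 / 0.506 ≈ 0.167
The largest is 0.478, so insider misuse is most probable.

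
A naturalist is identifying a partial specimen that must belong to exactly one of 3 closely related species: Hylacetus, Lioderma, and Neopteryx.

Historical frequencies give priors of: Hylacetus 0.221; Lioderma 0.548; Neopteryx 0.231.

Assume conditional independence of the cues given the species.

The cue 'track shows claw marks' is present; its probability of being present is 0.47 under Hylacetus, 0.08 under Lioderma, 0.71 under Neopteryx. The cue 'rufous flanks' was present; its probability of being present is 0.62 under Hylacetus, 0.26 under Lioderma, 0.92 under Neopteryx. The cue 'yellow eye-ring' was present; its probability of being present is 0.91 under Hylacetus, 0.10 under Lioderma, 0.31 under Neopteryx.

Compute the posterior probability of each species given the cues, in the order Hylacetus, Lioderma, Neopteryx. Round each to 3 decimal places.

0.550, 0.011, 0.439

By Bayes' rule with conditional independence, the unnormalized weight for each hypothesis is prior × ∏ likelihoods:
  Hylacetus: 0.221 × 0.47 × 0.62 × 0.91 = 0.058603
  Lioderma: 0.548 × 0.08 × 0.26 × 0.10 = 0.0011398
  Neopteryx: 0.231 × 0.71 × 0.92 × 0.31 = 0.046776
Marginal likelihood of the evidence = 0.10652.
P(Hylacetus | evidence) = 0.058603 / 0.10652 ≈ 0.550
P(Lioderma | evidence) = 0.0011398 / 0.10652 ≈ 0.011
P(Neopteryx | evidence) = 0.046776 / 0.10652 ≈ 0.439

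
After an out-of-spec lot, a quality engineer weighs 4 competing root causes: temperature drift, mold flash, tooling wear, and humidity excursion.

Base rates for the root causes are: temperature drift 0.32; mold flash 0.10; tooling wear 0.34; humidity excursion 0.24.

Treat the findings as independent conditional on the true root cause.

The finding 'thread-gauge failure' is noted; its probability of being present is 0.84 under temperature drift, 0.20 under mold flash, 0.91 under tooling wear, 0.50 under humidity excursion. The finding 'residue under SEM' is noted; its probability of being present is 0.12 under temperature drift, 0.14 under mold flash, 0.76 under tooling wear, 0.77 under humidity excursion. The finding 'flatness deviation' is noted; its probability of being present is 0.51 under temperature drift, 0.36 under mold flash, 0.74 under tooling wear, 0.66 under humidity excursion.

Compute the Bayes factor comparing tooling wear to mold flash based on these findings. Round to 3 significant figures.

50.8

The Bayes factor is the ratio of the joint likelihoods of the evidence pattern under the two hypotheses.
  tooling wear: 0.91 × 0.76 × 0.74 = 0.51178
  mold flash: 0.20 × 0.14 × 0.36 = 0.01008
Bayes factor = 0.51178 / 0.01008 ≈ 50.8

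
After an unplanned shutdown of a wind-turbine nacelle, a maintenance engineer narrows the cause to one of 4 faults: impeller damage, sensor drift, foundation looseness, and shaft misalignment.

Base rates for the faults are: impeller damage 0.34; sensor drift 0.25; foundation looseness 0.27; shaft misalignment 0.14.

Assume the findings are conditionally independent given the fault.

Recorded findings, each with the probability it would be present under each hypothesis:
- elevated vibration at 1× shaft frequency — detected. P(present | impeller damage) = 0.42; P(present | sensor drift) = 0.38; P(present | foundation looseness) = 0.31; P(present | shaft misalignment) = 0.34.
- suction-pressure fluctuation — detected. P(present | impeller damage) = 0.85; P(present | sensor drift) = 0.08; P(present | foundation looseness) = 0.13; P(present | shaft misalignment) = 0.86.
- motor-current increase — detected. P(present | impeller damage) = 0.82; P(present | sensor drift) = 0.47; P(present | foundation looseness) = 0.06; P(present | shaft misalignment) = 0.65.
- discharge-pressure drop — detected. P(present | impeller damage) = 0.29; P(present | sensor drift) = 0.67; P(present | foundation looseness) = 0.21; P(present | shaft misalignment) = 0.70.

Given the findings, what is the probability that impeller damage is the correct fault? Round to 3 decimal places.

For each hypothesis, the unnormalized posterior weight is prior × product of the finding likelihoods:
  impeller damage: 0.34 × 0.42 × 0.85 × 0.82 × 0.29 = 0.028864
  sensor drift: 0.25 × 0.38 × 0.08 × 0.47 × 0.67 = 0.0023932
  foundation looseness: 0.27 × 0.31 × 0.13 × 0.06 × 0.21 = 0.0001371
  shaft misalignment: 0.14 × 0.34 × 0.86 × 0.65 × 0.70 = 0.018626
Marginal likelihood of the evidence = 0.05002.
P(impeller damage | evidence) = 0.028864 / 0.05002 ≈ 0.577.

0.577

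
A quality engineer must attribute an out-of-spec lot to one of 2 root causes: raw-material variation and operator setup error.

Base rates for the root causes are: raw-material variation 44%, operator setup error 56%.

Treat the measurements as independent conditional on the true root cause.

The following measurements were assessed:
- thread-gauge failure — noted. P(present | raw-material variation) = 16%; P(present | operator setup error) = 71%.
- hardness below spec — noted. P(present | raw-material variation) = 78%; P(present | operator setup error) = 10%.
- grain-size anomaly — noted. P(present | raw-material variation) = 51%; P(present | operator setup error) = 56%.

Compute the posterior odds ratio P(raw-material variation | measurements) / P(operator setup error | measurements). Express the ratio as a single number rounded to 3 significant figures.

1.26

Posterior odds equal prior odds times the likelihood ratio; only the two competing hypotheses matter.
  raw-material variation: 0.44 × 0.16 × 0.78 × 0.51 = 0.028005
  operator setup error: 0.56 × 0.71 × 0.10 × 0.56 = 0.022266
Posterior odds = 0.028005 / 0.022266 ≈ 1.26.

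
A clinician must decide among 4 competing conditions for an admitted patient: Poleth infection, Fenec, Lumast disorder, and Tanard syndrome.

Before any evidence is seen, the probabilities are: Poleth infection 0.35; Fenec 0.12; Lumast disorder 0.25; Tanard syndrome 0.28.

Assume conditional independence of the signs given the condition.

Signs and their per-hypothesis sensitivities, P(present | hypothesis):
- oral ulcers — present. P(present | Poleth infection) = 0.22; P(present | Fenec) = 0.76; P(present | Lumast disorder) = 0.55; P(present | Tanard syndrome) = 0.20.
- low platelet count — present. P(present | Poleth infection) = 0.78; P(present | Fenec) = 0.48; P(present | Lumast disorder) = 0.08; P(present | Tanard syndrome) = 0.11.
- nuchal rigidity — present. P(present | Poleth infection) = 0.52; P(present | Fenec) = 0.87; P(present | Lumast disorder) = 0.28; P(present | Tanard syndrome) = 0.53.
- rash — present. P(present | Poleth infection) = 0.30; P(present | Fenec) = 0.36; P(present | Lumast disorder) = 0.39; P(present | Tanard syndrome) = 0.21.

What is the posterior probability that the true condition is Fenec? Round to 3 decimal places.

For each hypothesis, the unnormalized posterior weight is prior × product of the sign likelihoods:
  Poleth infection: 0.35 × 0.22 × 0.78 × 0.52 × 0.30 = 0.0093694
  Fenec: 0.12 × 0.76 × 0.48 × 0.87 × 0.36 = 0.013711
  Lumast disorder: 0.25 × 0.55 × 0.08 × 0.28 × 0.39 = 0.0012012
  Tanard syndrome: 0.28 × 0.20 × 0.11 × 0.53 × 0.21 = 0.00068561
Marginal likelihood of the evidence = 0.024967.
P(Fenec | evidence) = 0.013711 / 0.024967 ≈ 0.549.

0.549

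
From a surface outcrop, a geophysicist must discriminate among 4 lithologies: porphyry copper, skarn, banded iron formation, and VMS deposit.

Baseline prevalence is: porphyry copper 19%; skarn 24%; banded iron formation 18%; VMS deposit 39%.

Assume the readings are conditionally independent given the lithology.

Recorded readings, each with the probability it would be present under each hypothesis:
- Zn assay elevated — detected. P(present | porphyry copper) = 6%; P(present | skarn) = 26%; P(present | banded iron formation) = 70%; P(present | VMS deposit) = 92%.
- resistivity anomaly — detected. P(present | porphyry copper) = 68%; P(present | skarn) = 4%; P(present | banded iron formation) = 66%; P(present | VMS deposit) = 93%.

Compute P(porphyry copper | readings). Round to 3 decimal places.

By Bayes' rule with conditional independence, the unnormalized weight for each hypothesis is prior × ∏ likelihoods:
  porphyry copper: 0.19 × 0.06 × 0.68 = 0.007752
  skarn: 0.24 × 0.26 × 0.04 = 0.002496
  banded iron formation: 0.18 × 0.70 × 0.66 = 0.08316
  VMS deposit: 0.39 × 0.92 × 0.93 = 0.33368
The unnormalized weights sum to 0.42709.
P(porphyry copper | evidence) = 0.007752 / 0.42709 ≈ 0.018.

0.018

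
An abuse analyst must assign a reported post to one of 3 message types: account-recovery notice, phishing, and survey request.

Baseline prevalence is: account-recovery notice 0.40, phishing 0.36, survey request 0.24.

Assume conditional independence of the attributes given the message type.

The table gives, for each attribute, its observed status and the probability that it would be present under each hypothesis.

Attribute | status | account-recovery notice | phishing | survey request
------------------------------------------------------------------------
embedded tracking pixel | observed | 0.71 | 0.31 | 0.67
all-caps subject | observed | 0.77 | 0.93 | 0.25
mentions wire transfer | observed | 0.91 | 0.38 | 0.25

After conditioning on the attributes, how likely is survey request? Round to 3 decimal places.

For each hypothesis, the unnormalized posterior weight is prior × product of the attribute likelihoods:
  account-recovery notice: 0.40 × 0.71 × 0.77 × 0.91 = 0.199
  phishing: 0.36 × 0.31 × 0.93 × 0.38 = 0.039439
  survey request: 0.24 × 0.67 × 0.25 × 0.25 = 0.01005
Normalizing constant Z = 0.199 + 0.039439 + 0.01005 = 0.24849.
P(survey request | evidence) = 0.01005 / 0.24849 ≈ 0.040.

0.040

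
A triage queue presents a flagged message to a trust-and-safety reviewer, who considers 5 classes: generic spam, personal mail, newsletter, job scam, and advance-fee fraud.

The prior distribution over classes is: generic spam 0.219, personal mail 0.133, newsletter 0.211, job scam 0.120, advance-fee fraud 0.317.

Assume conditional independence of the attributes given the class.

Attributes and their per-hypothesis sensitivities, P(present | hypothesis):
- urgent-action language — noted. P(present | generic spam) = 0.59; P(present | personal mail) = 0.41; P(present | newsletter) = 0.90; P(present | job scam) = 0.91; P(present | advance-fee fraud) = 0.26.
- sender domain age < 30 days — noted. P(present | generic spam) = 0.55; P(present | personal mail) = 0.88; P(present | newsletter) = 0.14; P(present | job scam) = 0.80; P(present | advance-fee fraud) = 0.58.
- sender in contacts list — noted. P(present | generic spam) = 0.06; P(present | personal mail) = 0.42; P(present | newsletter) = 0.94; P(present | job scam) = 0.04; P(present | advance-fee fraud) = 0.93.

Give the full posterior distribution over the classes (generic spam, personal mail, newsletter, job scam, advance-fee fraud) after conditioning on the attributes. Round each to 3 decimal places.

By Bayes' rule with conditional independence, the unnormalized weight for each hypothesis is prior × ∏ likelihoods:
  generic spam: 0.219 × 0.59 × 0.55 × 0.06 = 0.0042639
  personal mail: 0.133 × 0.41 × 0.88 × 0.42 = 0.020154
  newsletter: 0.211 × 0.90 × 0.14 × 0.94 = 0.024991
  job scam: 0.120 × 0.91 × 0.80 × 0.04 = 0.0034944
  advance-fee fraud: 0.317 × 0.26 × 0.58 × 0.93 = 0.044457
Normalizing constant Z = 0.0042639 + 0.020154 + 0.024991 + 0.0034944 + 0.044457 = 0.097361.
P(generic spam | evidence) = 0.0042639 / 0.097361 ≈ 0.044
P(personal mail | evidence) = 0.020154 / 0.097361 ≈ 0.207
P(newsletter | evidence) = 0.024991 / 0.097361 ≈ 0.257
P(job scam | evidence) = 0.0034944 / 0.097361 ≈ 0.036
P(advance-fee fraud | evidence) = 0.044457 / 0.097361 ≈ 0.457

0.044, 0.207, 0.257, 0.036, 0.457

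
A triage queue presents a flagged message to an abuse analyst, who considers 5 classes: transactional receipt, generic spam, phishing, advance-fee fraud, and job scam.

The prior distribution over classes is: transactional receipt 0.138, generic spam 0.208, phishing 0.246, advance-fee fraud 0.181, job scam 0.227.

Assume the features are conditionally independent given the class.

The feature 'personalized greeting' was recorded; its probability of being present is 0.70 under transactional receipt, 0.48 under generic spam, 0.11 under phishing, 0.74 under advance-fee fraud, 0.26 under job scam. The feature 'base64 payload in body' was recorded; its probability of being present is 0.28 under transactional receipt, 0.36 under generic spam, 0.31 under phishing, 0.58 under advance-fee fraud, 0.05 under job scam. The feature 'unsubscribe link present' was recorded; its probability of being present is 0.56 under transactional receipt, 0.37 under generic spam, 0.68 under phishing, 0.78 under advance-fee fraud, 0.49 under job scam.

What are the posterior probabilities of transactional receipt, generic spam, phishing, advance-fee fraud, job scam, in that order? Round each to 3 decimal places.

For each hypothesis, the unnormalized posterior weight is prior × product of the feature likelihoods:
  transactional receipt: 0.138 × 0.70 × 0.28 × 0.56 = 0.015147
  generic spam: 0.208 × 0.48 × 0.36 × 0.37 = 0.013299
  phishing: 0.246 × 0.11 × 0.31 × 0.68 = 0.0057042
  advance-fee fraud: 0.181 × 0.74 × 0.58 × 0.78 = 0.060594
  job scam: 0.227 × 0.26 × 0.05 × 0.49 = 0.001446
The unnormalized weights sum to 0.09619.
P(transactional receipt | evidence) = 0.015147 / 0.09619 ≈ 0.157
P(generic spam | evidence) = 0.013299 / 0.09619 ≈ 0.138
P(phishing | evidence) = 0.0057042 / 0.09619 ≈ 0.059
P(advance-fee fraud | evidence) = 0.060594 / 0.09619 ≈ 0.630
P(job scam | evidence) = 0.001446 / 0.09619 ≈ 0.015

0.157, 0.138, 0.059, 0.630, 0.015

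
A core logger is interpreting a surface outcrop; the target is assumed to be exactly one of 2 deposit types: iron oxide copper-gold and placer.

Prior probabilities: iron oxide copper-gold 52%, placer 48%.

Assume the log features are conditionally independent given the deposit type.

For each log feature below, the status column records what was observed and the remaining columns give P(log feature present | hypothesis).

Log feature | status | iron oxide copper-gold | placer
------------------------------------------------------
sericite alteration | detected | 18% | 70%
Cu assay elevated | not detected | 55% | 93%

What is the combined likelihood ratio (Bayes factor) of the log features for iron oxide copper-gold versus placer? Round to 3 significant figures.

Joint likelihood of the log feature pattern under each hypothesis (using 1 − P(present | H) for each absent log feature):
  iron oxide copper-gold: 0.18 × (1 − 0.55) = 0.081
  placer: 0.70 × (1 − 0.93) = 0.049
Bayes factor = 0.081 / 0.049 ≈ 1.65

1.65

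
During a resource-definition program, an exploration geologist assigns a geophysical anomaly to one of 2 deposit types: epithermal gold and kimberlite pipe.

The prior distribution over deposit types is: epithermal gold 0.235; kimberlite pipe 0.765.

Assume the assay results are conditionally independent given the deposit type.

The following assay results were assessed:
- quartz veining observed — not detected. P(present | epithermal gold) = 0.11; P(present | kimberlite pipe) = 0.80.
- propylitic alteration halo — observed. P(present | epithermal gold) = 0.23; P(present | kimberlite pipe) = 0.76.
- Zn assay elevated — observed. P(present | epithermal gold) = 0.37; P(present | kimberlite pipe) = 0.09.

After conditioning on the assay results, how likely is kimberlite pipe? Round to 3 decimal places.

By Bayes' rule with conditional independence, the unnormalized weight for each hypothesis is prior × ∏ likelihoods (using 1 − P(present | H) for each absent assay result):
  epithermal gold: 0.235 × (1 − 0.11) × 0.23 × 0.37 = 0.017799
  kimberlite pipe: 0.765 × (1 − 0.80) × 0.76 × 0.09 = 0.010465
The unnormalized weights sum to 0.028264.
P(kimberlite pipe | evidence) = 0.010465 / 0.028264 ≈ 0.370.

0.370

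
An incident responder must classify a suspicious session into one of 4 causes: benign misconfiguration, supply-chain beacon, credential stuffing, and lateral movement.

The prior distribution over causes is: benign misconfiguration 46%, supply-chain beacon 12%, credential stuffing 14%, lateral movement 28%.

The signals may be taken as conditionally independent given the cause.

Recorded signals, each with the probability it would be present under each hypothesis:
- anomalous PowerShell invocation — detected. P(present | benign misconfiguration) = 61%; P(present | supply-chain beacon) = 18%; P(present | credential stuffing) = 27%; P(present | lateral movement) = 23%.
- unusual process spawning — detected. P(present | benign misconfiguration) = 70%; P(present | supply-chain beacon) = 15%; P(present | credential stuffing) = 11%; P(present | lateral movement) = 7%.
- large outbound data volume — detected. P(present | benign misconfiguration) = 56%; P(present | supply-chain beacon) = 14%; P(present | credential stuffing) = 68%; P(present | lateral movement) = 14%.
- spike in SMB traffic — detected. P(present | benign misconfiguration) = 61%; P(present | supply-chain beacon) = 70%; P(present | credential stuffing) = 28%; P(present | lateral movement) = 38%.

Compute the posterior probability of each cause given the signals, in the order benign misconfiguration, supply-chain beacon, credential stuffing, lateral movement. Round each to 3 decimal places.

0.980, 0.005, 0.012, 0.004

For each hypothesis, the unnormalized posterior weight is prior × product of the signal likelihoods:
  benign misconfiguration: 0.46 × 0.61 × 0.70 × 0.56 × 0.61 = 0.067097
  supply-chain beacon: 0.12 × 0.18 × 0.15 × 0.14 × 0.70 = 0.00031752
  credential stuffing: 0.14 × 0.27 × 0.11 × 0.68 × 0.28 = 0.00079168
  lateral movement: 0.28 × 0.23 × 0.07 × 0.14 × 0.38 = 0.00023983
Normalizing constant Z = 0.067097 + 0.00031752 + 0.00079168 + 0.00023983 = 0.068446.
P(benign misconfiguration | evidence) = 0.067097 / 0.068446 ≈ 0.980
P(supply-chain beacon | evidence) = 0.00031752 / 0.068446 ≈ 0.005
P(credential stuffing | evidence) = 0.00079168 / 0.068446 ≈ 0.012
P(lateral movement | evidence) = 0.00023983 / 0.068446 ≈ 0.004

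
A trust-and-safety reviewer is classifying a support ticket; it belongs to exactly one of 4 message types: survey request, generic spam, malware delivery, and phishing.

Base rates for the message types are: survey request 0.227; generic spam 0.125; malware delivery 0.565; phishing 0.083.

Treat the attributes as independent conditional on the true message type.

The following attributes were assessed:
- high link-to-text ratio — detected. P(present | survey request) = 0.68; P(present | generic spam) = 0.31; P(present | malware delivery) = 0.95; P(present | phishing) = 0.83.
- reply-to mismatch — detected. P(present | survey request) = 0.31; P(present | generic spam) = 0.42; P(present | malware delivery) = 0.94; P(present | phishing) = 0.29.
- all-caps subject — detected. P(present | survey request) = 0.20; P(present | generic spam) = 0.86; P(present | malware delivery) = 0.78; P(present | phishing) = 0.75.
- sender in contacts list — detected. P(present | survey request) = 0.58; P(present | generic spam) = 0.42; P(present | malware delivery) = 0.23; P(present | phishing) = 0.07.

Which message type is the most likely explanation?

For each hypothesis, the unnormalized posterior weight is prior × product of the attribute likelihoods:
  survey request: 0.227 × 0.68 × 0.31 × 0.20 × 0.58 = 0.0055508
  generic spam: 0.125 × 0.31 × 0.42 × 0.86 × 0.42 = 0.0058785
  malware delivery: 0.565 × 0.95 × 0.94 × 0.78 × 0.23 = 0.090515
  phishing: 0.083 × 0.83 × 0.29 × 0.75 × 0.07 = 0.0010489
Normalizing constant Z = 0.0055508 + 0.0058785 + 0.090515 + 0.0010489 = 0.10299.
P(survey request | evidence) ≈ 0.0055508 / 0.10299 ≈ 0.054
P(generic spam | evidence) ≈ 0.0058785 / 0.10299 ≈ 0.057
P(malware delivery | evidence) ≈ 0.090515 / 0.10299 ≈ 0.879
P(phishing | evidence) ≈ 0.0010489 / 0.10299 ≈ 0.010
The largest is 0.879, so malware delivery is most probable.

malware delivery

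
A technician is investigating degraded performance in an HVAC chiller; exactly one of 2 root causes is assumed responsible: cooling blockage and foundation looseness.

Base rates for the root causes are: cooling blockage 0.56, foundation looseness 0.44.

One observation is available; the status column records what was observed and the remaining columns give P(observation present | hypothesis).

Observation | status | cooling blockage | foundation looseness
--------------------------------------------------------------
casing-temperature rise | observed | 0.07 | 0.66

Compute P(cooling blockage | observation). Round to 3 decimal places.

0.119

By Bayes' rule, the unnormalized weight for each hypothesis is prior × likelihood:
  cooling blockage: 0.56 × 0.07 = 0.0392
  foundation looseness: 0.44 × 0.66 = 0.2904
The unnormalized weights sum to 0.3296.
P(cooling blockage | evidence) = 0.0392 / 0.3296 ≈ 0.119.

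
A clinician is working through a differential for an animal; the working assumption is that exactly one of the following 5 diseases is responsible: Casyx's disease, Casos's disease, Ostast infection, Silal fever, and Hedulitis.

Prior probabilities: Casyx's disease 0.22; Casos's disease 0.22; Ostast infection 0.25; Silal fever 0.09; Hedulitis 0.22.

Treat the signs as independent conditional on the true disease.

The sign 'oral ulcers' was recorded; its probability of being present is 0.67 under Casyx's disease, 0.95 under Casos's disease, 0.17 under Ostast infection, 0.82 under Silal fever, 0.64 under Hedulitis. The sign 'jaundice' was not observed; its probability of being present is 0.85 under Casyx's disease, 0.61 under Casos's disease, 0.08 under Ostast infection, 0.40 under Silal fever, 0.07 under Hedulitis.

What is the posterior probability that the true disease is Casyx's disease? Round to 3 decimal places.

By Bayes' rule with conditional independence, the unnormalized weight for each hypothesis is prior × ∏ likelihoods (using 1 − P(present | H) for each absent sign):
  Casyx's disease: 0.22 × 0.67 × (1 − 0.85) = 0.02211
  Casos's disease: 0.22 × 0.95 × (1 − 0.61) = 0.08151
  Ostast infection: 0.25 × 0.17 × (1 − 0.08) = 0.0391
  Silal fever: 0.09 × 0.82 × (1 − 0.40) = 0.04428
  Hedulitis: 0.22 × 0.64 × (1 − 0.07) = 0.13094
The unnormalized weights sum to 0.31794.
P(Casyx's disease | evidence) = 0.02211 / 0.31794 ≈ 0.070.

0.070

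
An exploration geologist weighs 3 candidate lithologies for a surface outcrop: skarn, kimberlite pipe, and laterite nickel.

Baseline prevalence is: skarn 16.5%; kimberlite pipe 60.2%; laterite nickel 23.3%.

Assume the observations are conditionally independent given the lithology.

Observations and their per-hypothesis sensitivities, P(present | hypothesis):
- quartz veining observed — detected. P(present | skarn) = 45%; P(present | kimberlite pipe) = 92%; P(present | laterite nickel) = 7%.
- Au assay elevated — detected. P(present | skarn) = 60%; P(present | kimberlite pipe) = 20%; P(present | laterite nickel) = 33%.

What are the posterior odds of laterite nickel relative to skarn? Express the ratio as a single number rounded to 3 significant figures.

0.121

Unnormalized posterior weight (prior times the observation likelihoods) for each of the two hypotheses:
  laterite nickel: 0.233 × 0.07 × 0.33 = 0.0053823
  skarn: 0.165 × 0.45 × 0.60 = 0.04455
Posterior odds = 0.0053823 / 0.04455 ≈ 0.121.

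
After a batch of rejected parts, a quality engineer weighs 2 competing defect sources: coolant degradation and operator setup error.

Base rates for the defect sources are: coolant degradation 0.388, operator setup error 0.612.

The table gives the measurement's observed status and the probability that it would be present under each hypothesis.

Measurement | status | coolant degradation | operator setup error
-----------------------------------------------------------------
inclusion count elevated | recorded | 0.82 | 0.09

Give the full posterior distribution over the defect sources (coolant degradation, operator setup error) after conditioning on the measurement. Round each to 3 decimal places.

0.852, 0.148

Multiply each prior by the likelihood of the measurement:
  coolant degradation: 0.388 × 0.82 = 0.31816
  operator setup error: 0.612 × 0.09 = 0.05508
Marginal likelihood of the evidence = 0.37324.
P(coolant degradation | evidence) = 0.31816 / 0.37324 ≈ 0.852
P(operator setup error | evidence) = 0.05508 / 0.37324 ≈ 0.148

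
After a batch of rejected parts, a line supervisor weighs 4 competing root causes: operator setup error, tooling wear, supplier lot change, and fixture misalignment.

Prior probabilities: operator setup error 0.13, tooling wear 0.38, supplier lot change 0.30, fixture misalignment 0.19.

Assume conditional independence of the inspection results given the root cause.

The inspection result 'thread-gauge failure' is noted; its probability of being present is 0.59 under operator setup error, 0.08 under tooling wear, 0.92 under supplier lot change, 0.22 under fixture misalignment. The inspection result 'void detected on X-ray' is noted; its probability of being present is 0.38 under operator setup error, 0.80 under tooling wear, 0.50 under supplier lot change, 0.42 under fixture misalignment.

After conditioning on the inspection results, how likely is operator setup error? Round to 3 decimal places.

For each hypothesis, the unnormalized posterior weight is prior × product of the inspection result likelihoods:
  operator setup error: 0.13 × 0.59 × 0.38 = 0.029146
  tooling wear: 0.38 × 0.08 × 0.80 = 0.02432
  supplier lot change: 0.30 × 0.92 × 0.50 = 0.138
  fixture misalignment: 0.19 × 0.22 × 0.42 = 0.017556
The unnormalized weights sum to 0.20902.
P(operator setup error | evidence) = 0.029146 / 0.20902 ≈ 0.139.

0.139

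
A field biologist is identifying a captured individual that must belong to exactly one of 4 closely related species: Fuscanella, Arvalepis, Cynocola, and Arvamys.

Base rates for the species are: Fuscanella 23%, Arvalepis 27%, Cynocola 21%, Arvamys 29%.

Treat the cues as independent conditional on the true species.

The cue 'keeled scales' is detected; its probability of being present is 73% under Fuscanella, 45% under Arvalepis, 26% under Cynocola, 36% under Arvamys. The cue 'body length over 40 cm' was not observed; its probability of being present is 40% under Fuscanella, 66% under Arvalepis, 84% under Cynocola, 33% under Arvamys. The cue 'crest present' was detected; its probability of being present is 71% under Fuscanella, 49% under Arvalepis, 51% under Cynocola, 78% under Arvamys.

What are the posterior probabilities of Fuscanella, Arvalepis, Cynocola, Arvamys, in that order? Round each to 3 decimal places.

0.474, 0.134, 0.030, 0.362

Multiply each prior by the joint likelihood of the cue pattern (using 1 − P(present | H) for each absent cue):
  Fuscanella: 0.23 × 0.73 × (1 − 0.40) × 0.71 = 0.071525
  Arvalepis: 0.27 × 0.45 × (1 − 0.66) × 0.49 = 0.020242
  Cynocola: 0.21 × 0.26 × (1 − 0.84) × 0.51 = 0.0044554
  Arvamys: 0.29 × 0.36 × (1 − 0.33) × 0.78 = 0.054559
Marginal likelihood of the evidence = 0.15078.
P(Fuscanella | evidence) = 0.071525 / 0.15078 ≈ 0.474
P(Arvalepis | evidence) = 0.020242 / 0.15078 ≈ 0.134
P(Cynocola | evidence) = 0.0044554 / 0.15078 ≈ 0.030
P(Arvamys | evidence) = 0.054559 / 0.15078 ≈ 0.362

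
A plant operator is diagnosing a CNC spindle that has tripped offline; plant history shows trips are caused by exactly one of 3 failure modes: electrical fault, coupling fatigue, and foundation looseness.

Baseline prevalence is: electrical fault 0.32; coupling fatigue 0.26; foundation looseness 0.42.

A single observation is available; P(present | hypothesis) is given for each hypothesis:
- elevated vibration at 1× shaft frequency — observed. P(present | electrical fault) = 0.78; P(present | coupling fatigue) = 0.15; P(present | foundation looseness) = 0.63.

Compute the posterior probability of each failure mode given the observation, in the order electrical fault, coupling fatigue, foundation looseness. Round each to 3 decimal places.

0.451, 0.070, 0.478

By Bayes' rule, the unnormalized weight for each hypothesis is prior × likelihood:
  electrical fault: 0.32 × 0.78 = 0.2496
  coupling fatigue: 0.26 × 0.15 = 0.039
  foundation looseness: 0.42 × 0.63 = 0.2646
The unnormalized weights sum to 0.5532.
P(electrical fault | evidence) = 0.2496 / 0.5532 ≈ 0.451
P(coupling fatigue | evidence) = 0.039 / 0.5532 ≈ 0.070
P(foundation looseness | evidence) = 0.2646 / 0.5532 ≈ 0.478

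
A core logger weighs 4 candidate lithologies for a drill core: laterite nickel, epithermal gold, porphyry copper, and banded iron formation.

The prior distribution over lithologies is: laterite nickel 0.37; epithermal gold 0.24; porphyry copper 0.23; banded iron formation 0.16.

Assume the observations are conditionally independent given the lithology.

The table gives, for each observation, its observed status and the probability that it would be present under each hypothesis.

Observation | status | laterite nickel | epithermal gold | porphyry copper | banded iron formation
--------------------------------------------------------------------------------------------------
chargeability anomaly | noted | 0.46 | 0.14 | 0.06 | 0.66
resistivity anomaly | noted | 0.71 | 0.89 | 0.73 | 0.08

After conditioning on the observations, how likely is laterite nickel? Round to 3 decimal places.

0.714

Multiply each prior by the joint likelihood of the evidence pattern:
  laterite nickel: 0.37 × 0.46 × 0.71 = 0.12084
  epithermal gold: 0.24 × 0.14 × 0.89 = 0.029904
  porphyry copper: 0.23 × 0.06 × 0.73 = 0.010074
  banded iron formation: 0.16 × 0.66 × 0.08 = 0.008448
The unnormalized weights sum to 0.16927.
P(laterite nickel | evidence) = 0.12084 / 0.16927 ≈ 0.714.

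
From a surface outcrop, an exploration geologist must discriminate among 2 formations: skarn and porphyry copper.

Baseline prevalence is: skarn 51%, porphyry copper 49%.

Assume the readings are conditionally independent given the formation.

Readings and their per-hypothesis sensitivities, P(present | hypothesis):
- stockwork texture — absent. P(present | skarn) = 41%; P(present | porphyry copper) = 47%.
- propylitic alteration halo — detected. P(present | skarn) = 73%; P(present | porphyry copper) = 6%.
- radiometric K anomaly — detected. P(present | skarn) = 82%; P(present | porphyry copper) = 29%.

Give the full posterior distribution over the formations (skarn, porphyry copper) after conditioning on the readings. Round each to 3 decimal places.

For each hypothesis, the unnormalized posterior weight is prior × product of the reading likelihoods (using 1 − P(present | H) for each absent reading):
  skarn: 0.51 × (1 − 0.41) × 0.73 × 0.82 = 0.18012
  porphyry copper: 0.49 × (1 − 0.47) × 0.06 × 0.29 = 0.0045188
Marginal likelihood of the evidence = 0.18464.
P(skarn | evidence) = 0.18012 / 0.18464 ≈ 0.976
P(porphyry copper | evidence) = 0.0045188 / 0.18464 ≈ 0.024

0.976, 0.024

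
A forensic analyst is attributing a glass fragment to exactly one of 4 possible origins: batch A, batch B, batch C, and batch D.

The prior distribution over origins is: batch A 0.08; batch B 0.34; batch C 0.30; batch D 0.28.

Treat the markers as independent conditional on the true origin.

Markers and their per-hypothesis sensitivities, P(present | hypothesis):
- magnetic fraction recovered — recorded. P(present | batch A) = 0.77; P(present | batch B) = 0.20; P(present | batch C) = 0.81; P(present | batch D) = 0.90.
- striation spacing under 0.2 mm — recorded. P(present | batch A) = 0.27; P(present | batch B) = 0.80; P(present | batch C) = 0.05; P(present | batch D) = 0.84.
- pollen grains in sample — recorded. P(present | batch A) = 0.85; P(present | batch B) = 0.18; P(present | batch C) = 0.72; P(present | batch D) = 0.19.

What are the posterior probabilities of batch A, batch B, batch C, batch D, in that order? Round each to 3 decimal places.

For each hypothesis, the unnormalized posterior weight is prior × product of the marker likelihoods:
  batch A: 0.08 × 0.77 × 0.27 × 0.85 = 0.014137
  batch B: 0.34 × 0.20 × 0.80 × 0.18 = 0.009792
  batch C: 0.30 × 0.81 × 0.05 × 0.72 = 0.008748
  batch D: 0.28 × 0.90 × 0.84 × 0.19 = 0.040219
Normalizing constant Z = 0.014137 + 0.009792 + 0.008748 + 0.040219 = 0.072896.
P(batch A | evidence) = 0.014137 / 0.072896 ≈ 0.194
P(batch B | evidence) = 0.009792 / 0.072896 ≈ 0.134
P(batch C | evidence) = 0.008748 / 0.072896 ≈ 0.120
P(batch D | evidence) = 0.040219 / 0.072896 ≈ 0.552

0.194, 0.134, 0.120, 0.552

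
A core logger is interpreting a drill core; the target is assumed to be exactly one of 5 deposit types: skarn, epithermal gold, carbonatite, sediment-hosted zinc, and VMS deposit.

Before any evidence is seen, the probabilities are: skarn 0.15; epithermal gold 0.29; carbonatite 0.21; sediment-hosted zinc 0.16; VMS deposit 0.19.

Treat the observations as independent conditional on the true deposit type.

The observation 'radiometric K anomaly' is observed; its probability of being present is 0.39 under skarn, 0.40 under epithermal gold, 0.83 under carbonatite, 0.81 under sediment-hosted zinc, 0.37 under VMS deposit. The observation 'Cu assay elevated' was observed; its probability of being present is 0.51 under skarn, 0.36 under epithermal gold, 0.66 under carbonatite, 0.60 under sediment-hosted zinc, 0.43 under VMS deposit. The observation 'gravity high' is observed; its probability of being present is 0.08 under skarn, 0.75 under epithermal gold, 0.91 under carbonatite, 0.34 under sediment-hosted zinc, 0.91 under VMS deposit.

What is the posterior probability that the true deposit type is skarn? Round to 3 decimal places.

For each hypothesis, the unnormalized posterior weight is prior × product of the observation likelihoods:
  skarn: 0.15 × 0.39 × 0.51 × 0.08 = 0.0023868
  epithermal gold: 0.29 × 0.40 × 0.36 × 0.75 = 0.03132
  carbonatite: 0.21 × 0.83 × 0.66 × 0.91 = 0.10468
  sediment-hosted zinc: 0.16 × 0.81 × 0.60 × 0.34 = 0.026438
  VMS deposit: 0.19 × 0.37 × 0.43 × 0.91 = 0.027508
Normalizing constant Z = 0.0023868 + 0.03132 + 0.10468 + 0.026438 + 0.027508 = 0.19234.
P(skarn | evidence) = 0.0023868 / 0.19234 ≈ 0.012.

0.012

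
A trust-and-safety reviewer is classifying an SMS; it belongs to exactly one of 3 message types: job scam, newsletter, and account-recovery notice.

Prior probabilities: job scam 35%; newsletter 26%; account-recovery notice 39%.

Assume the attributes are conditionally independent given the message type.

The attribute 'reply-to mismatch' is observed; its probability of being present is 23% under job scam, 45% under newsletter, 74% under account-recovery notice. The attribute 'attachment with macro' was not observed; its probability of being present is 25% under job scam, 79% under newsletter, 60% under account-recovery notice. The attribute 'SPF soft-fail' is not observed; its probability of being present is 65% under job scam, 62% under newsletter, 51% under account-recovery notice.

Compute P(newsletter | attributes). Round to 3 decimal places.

0.107

Multiply each prior by the joint likelihood of the attribute pattern (using 1 − P(present | H) for each absent attribute):
  job scam: 0.35 × 0.23 × (1 − 0.25) × (1 − 0.65) = 0.021131
  newsletter: 0.26 × 0.45 × (1 − 0.79) × (1 − 0.62) = 0.0093366
  account-recovery notice: 0.39 × 0.74 × (1 − 0.60) × (1 − 0.51) = 0.056566
Normalizing constant Z = 0.021131 + 0.0093366 + 0.056566 = 0.087033.
P(newsletter | evidence) = 0.0093366 / 0.087033 ≈ 0.107.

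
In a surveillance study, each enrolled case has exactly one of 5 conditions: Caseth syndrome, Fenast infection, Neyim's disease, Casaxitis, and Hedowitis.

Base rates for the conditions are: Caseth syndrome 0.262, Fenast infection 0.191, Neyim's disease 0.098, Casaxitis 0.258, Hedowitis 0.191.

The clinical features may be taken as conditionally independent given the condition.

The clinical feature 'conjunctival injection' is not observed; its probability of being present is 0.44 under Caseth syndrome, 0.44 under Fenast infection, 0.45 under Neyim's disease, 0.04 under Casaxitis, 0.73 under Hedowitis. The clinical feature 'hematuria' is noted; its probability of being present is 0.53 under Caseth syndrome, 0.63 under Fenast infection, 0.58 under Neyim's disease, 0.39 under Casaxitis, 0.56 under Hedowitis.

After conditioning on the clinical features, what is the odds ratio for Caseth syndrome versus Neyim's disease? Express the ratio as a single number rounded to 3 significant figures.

2.49

Posterior odds equal prior odds times the likelihood ratio; only the two competing hypotheses matter (using 1 − P(present | H) for each absent clinical feature).
  Caseth syndrome: 0.262 × (1 − 0.44) × 0.53 = 0.077762
  Neyim's disease: 0.098 × (1 − 0.45) × 0.58 = 0.031262
Odds(Caseth syndrome : Neyim's disease) = 0.077762 / 0.031262 ≈ 2.49.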